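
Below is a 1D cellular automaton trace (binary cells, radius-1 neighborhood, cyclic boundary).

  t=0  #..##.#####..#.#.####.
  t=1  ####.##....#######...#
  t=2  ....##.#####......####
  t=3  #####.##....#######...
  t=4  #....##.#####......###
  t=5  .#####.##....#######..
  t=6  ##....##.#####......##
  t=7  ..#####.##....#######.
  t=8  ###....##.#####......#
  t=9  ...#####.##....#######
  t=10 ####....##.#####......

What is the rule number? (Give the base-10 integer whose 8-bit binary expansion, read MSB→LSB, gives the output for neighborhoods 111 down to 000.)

63

  ###|.  b7=0 t=0,i=7
  ##.|.  b6=0 t=0,i=4
  #.#|#  b5=1 t=0,i=5
  #..|#  b4=1 t=0,i=1
  .##|#  b3=1 t=0,i=3
  .#.|#  b2=1 t=0,i=0
  ..#|#  b1=1 t=0,i=2
  ...|#  b0=1 t=1,i=8
  bits 00111111 = 63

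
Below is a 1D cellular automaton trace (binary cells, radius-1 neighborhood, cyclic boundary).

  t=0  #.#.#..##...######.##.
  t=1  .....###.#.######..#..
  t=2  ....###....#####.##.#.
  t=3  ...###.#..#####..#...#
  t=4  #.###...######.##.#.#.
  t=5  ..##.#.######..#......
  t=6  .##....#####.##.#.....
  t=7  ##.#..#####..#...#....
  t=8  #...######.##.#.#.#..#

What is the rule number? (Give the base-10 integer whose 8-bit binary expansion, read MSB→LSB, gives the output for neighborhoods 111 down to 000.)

  [7] ### => #  t=0,i=13
  [6] ##. => .  t=0,i=8
  [5] #.# => .  t=0,i=1
  [4] #.. => #  t=0,i=5
  [3] .## => #  t=0,i=7
  [2] .#. => .  t=0,i=0
  [1] ..# => #  t=0,i=6
  [0] ... => .  t=0,i=10
  bits 10011010 = 154

154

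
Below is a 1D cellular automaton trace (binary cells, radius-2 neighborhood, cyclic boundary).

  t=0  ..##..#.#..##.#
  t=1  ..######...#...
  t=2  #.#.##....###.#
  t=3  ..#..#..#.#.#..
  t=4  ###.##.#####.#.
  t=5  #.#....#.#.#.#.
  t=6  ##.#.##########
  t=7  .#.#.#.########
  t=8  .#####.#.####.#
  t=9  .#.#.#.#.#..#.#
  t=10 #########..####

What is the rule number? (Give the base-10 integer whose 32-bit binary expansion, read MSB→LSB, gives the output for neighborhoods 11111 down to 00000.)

  [31] ##### => #  t=1,i=4
  [30] ####. => .  t=1,i=6
  [29] ###.# => #  t=2,i=12
  [28] ###.. => .  t=1,i=7
  [27] ##.## => .  t=2,i=13
  [26] ##.#. => .  t=0,i=13
  [25] ##..# => #  t=0,i=4
  [24] ##... => .  t=1,i=8
  [23] #.### => #  t=4,i=0
  [22] #.##. => .  t=2,i=4
  [21] #.#.# => #  t=2,i=2
  [20] #.#.. => .  t=0,i=8
  [19] #..## => .  t=0,i=1
  [18] #..#. => #  t=0,i=5
  [17] #...# => .  t=1,i=9
  [16] #.... => .  t=1,i=13
  [15] .#### => .  t=1,i=3
  [14] .###. => .  t=2,i=11
  [13] .##.# => .  t=0,i=12
  [12] .##.. => #  t=0,i=3
  [11] .#.## => .  t=2,i=3
  [10] .#.#. => #  t=0,i=7
  [9] .#..# => .  t=0,i=0
  [8] .#... => #  t=1,i=12
  [7] ..### => #  t=1,i=2
  [6] ..##. => #  t=0,i=2
  [5] ..#.# => #  t=0,i=6
  [4] ..#.. => #  t=1,i=11
  [3] ...## => .  t=1,i=1
  [2] ...#. => #  t=1,i=10
  [1] ....# => #  t=1,i=0
  [0] ..... => #  t=1,i=14
  bits 10100010101001000001010111110111 = 2728662519

2728662519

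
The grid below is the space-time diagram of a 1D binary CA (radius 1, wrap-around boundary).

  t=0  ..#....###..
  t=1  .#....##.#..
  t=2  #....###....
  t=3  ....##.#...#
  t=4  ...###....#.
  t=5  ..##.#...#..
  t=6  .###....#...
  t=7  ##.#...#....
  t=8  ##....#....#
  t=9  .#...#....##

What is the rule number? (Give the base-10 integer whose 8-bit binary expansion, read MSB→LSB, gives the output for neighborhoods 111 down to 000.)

  [7] ### => .  t=0,i=8
  [6] ##. => #  t=0,i=9
  [5] #.# => .  t=1,i=8
  [4] #.. => .  t=0,i=3
  [3] .## => #  t=0,i=7
  [2] .#. => .  t=0,i=2
  [1] ..# => #  t=0,i=1
  [0] ... => .  t=0,i=0
  bits 01001010 = 74

74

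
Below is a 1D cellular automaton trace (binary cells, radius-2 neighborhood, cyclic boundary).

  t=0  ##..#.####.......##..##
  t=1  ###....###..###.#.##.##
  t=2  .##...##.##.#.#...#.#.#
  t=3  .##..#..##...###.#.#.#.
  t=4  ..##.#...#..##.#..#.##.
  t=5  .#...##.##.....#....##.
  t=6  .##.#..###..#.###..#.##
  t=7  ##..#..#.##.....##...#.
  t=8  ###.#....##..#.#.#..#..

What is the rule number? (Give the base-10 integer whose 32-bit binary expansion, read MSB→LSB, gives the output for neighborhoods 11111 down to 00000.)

  nb #####: next=.  (t=1,i=0, bit31=0)
  nb ####.: next=#  (t=0,i=0, bit30=1)
  nb ###.#: next=#  (t=1,i=14, bit29=1)
  nb ###..: next=#  (t=0,i=1, bit28=1)
  nb ##.##: next=#  (t=1,i=20, bit27=1)
  nb ##.#.: next=.  (t=1,i=15, bit26=0)
  nb ##..#: next=#  (t=0,i=2, bit25=1)
  nb ##...: next=.  (t=0,i=10, bit24=0)
  nb #.###: next=.  (t=0,i=6, bit23=0)
  nb #.##.: next=#  (t=1,i=18, bit22=1)
  nb #.#.#: next=.  (t=1,i=16, bit21=0)
  nb #.#..: next=#  (t=2,i=14, bit20=1)
  nb #..##: next=.  (t=0,i=20, bit19=0)
  nb #..#.: next=.  (t=0,i=3, bit18=0)
  nb #...#: next=.  (t=2,i=4, bit17=0)
  nb #....: next=.  (t=0,i=11, bit16=0)
  nb .####: next=#  (t=0,i=7, bit15=1)
  nb .###.: next=.  (t=1,i=8, bit14=0)
  nb .##.#: next=.  (t=1,i=19, bit13=0)
  nb .##..: next=#  (t=0,i=18, bit12=1)
  nb .#.##: next=.  (t=0,i=5, bit11=0)
  nb .#.#.: next=#  (t=2,i=13, bit10=1)
  nb .#..#: next=.  (t=3,i=6, bit9=0)
  nb .#...: next=#  (t=2,i=15, bit8=1)
  nb ..###: next=#  (t=0,i=21, bit7=1)
  nb ..##.: next=.  (t=0,i=17, bit6=0)
  nb ..#.#: next=.  (t=0,i=4, bit5=0)
  nb ..#..: next=#  (t=3,i=5, bit4=1)
  nb ...##: next=#  (t=0,i=16, bit3=1)
  nb ...#.: next=#  (t=2,i=17, bit2=1)
  nb ....#: next=.  (t=0,i=15, bit1=0)
  nb .....: next=#  (t=0,i=12, bit0=1)
  bits 01111010010100001001010110011101 = 2052101533

2052101533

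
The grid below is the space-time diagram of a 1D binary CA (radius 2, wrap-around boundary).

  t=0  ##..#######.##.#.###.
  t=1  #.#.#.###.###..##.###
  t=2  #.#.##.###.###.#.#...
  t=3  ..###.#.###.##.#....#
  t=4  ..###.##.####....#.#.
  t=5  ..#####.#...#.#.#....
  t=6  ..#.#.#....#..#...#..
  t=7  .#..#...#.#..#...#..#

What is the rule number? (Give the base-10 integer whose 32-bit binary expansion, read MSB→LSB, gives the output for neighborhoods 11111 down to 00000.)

  [31] ##### => #  t=0,i=6
  [30] ####. => .  t=0,i=9
  [29] ###.# => #  t=0,i=10
  [28] ###.. => #  t=1,i=12
  [27] ##.## => #  t=0,i=11
  [26] ##.#. => .  t=0,i=14
  [25] ##..# => #  t=0,i=2
  [24] ##... => .  t=4,i=13
  [23] #.### => .  t=0,i=17
  [22] #.##. => #  t=0,i=0
  [21] #.#.# => #  t=0,i=15
  [20] #.#.. => .  t=2,i=17
  [19] #..## => .  t=0,i=3
  [18] #..#. => #  t=6,i=13
  [17] #...# => .  t=2,i=19
  [16] #.... => #  t=3,i=17
  [15] .#### => .  t=0,i=5
  [14] .###. => #  t=0,i=18
  [13] .##.# => .  t=0,i=13
  [12] .##.. => .  t=0,i=1
  [11] .#.## => #  t=0,i=16
  [10] .#.#. => .  t=1,i=3
  [9] .#..# => .  t=3,i=0
  [8] .#... => .  t=2,i=18
  [7] ..### => #  t=0,i=4
  [6] ..##. => #  t=1,i=15
  [5] ..#.# => .  t=2,i=0
  [4] ..#.. => .  t=3,i=20
  [3] ...## => .  t=4,i=1
  [2] ...#. => #  t=2,i=20
  [1] ....# => .  t=3,i=18
  [0] ..... => .  t=5,i=19
  bits 10111010011001010100100011000100 = 3127199940

3127199940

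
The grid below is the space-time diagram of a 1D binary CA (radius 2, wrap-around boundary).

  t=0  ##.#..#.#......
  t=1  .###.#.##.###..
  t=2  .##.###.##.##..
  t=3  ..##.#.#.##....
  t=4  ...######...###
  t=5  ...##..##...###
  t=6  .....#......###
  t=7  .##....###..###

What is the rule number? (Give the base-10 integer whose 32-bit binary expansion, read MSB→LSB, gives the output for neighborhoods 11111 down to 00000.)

  ##### -> .   bit 31 = 0  t=4,i=5
  ####. -> #   bit 30 = 1  t=4,i=7
  ###.# -> .   bit 29 = 0  t=1,i=3
  ###.. -> #   bit 28 = 1  t=1,i=12
  ##.## -> #   bit 27 = 1  t=1,i=9
  ##.#. -> #   bit 26 = 1  t=0,i=2
  ##..# -> #   bit 25 = 1  t=5,i=5
  ##... -> .   bit 24 = 0  t=1,i=13
  #.### -> .   bit 23 = 0  t=1,i=10
  #.##. -> .   bit 22 = 0  t=1,i=7
  #.#.# -> #   bit 21 = 1  t=1,i=5
  #.#.. -> #   bit 20 = 1  t=0,i=3
  #..## -> .   bit 19 = 0  t=5,i=6
  #..#. -> #   bit 18 = 1  t=0,i=5
  #...# -> .   bit 17 = 0  t=1,i=14
  #.... -> #   bit 16 = 1  t=0,i=10
  .#### -> #   bit 15 = 1  t=4,i=4
  .###. -> #   bit 14 = 1  t=1,i=2
  .##.# -> #   bit 13 = 1  t=0,i=1
  .##.. -> .   bit 12 = 0  t=2,i=12
  .#.## -> #   bit 11 = 1  t=1,i=6
  .#.#. -> #   bit 10 = 1  t=0,i=7
  .#..# -> .   bit 9 = 0  t=0,i=4
  .#... -> .   bit 8 = 0  t=0,i=9
  ..### -> #   bit 7 = 1  t=1,i=1
  ..##. -> .   bit 6 = 0  t=0,i=0
  ..#.# -> .   bit 5 = 0  t=0,i=6
  ..#.. -> .   bit 4 = 0  t=6,i=5
  ...## -> .   bit 3 = 0  t=0,i=14
  ...#. -> .   bit 2 = 0  t=6,i=4
  ....# -> .   bit 1 = 0  t=0,i=13
  ..... -> #   bit 0 = 1  t=0,i=11
  bits 01011110001101011110110010000001 = 1580592257

1580592257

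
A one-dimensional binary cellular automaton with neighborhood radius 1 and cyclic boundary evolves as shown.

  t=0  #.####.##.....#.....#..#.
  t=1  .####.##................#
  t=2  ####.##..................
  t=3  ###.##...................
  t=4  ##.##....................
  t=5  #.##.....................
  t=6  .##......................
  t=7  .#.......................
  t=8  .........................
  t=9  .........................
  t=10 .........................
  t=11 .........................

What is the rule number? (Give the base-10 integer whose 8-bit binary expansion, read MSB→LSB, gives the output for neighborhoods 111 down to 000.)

168

  ###|#  b7=1 t=0,i=3
  ##.|.  b6=0 t=0,i=5
  #.#|#  b5=1 t=0,i=1
  #..|.  b4=0 t=0,i=9
  .##|#  b3=1 t=0,i=2
  .#.|.  b2=0 t=0,i=0
  ..#|.  b1=0 t=0,i=13
  ...|.  b0=0 t=0,i=10
  bits 10101000 = 168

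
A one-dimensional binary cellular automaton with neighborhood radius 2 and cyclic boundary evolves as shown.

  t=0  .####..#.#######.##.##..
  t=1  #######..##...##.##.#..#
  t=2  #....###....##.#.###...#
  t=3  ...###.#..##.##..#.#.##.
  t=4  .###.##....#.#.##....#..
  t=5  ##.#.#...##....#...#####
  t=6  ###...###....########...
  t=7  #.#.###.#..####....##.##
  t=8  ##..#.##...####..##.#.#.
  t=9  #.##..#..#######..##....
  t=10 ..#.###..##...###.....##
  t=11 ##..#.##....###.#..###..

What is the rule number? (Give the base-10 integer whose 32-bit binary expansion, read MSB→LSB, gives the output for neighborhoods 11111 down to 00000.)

  ##### -> .   bit 31 = 0  t=0,i=11
  ####. -> #   bit 30 = 1  t=0,i=3
  ###.# -> #   bit 29 = 1  t=0,i=15
  ###.. -> #   bit 28 = 1  t=0,i=4
  ##.## -> .   bit 27 = 0  t=0,i=16
  ##.#. -> #   bit 26 = 1  t=1,i=19
  ##..# -> #   bit 25 = 1  t=0,i=5
  ##... -> .   bit 24 = 0  t=0,i=22
  #.### -> #   bit 23 = 1  t=0,i=9
  #.##. -> #   bit 22 = 1  t=0,i=17
  #.#.# -> .   bit 21 = 0  t=2,i=15
  #.#.. -> .   bit 20 = 0  t=1,i=20
  #..## -> .   bit 19 = 0  t=1,i=8
  #..#. -> #   bit 18 = 1  t=0,i=6
  #...# -> #   bit 17 = 1  t=0,i=23
  #.... -> .   bit 16 = 0  t=2,i=2
  .#### -> #   bit 15 = 1  t=0,i=2
  .###. -> .   bit 14 = 0  t=2,i=6
  .##.# -> #   bit 13 = 1  t=0,i=18
  .##.. -> .   bit 12 = 0  t=0,i=21
  .#.## -> .   bit 11 = 0  t=0,i=8
  .#.#. -> .   bit 10 = 0  t=3,i=18
  .#..# -> .   bit 9 = 0  t=1,i=21
  .#... -> #   bit 8 = 1  t=4,i=22
  ..### -> #   bit 7 = 1  t=0,i=1
  ..##. -> .   bit 6 = 0  t=1,i=9
  ..#.# -> .   bit 5 = 0  t=0,i=7
  ..#.. -> #   bit 4 = 1  t=4,i=21
  ...## -> #   bit 3 = 1  t=0,i=0
  ...#. -> #   bit 2 = 1  t=4,i=10
  ....# -> #   bit 1 = 1  t=2,i=3
  ..... -> #   bit 0 = 1  t=10,i=19
  bits 01110110110001101010000110011111 = 1992728991

1992728991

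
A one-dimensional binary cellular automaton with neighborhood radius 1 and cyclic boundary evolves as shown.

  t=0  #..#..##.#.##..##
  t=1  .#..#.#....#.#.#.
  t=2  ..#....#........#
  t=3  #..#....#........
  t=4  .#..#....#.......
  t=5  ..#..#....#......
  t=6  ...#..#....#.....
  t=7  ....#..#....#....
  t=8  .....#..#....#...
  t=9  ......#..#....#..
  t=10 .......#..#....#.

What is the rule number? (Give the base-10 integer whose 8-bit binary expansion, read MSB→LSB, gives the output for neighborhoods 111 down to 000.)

  ###|.  b7=0 t=0,i=16
  ##.|.  b6=0 t=0,i=0
  #.#|.  b5=0 t=0,i=8
  #..|#  b4=1 t=0,i=1
  .##|#  b3=1 t=0,i=6
  .#.|.  b2=0 t=0,i=3
  ..#|.  b1=0 t=0,i=2
  ...|.  b0=0 t=1,i=8
  bits 00011000 = 24

24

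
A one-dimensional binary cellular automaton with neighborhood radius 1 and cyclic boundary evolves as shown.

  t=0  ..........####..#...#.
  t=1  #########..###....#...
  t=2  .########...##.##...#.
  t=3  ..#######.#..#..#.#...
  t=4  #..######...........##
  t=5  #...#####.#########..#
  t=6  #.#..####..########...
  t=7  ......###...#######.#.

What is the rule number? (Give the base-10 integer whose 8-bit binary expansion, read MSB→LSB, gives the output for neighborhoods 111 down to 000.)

193

  ###|#  b7=1 t=0,i=11
  ##.|#  b6=1 t=0,i=13
  #.#|.  b5=0 t=2,i=14
  #..|.  b4=0 t=0,i=14
  .##|.  b3=0 t=0,i=10
  .#.|.  b2=0 t=0,i=16
  ..#|.  b1=0 t=0,i=9
  ...|#  b0=1 t=0,i=0
  bits 11000001 = 193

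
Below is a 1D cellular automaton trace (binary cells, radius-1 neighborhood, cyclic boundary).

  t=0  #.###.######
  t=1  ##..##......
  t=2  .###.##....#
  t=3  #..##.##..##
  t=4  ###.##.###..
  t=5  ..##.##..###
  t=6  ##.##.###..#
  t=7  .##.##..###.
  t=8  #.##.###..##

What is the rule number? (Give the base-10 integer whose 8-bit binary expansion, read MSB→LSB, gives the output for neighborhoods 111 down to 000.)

118

  nb ###: next=.  (t=0,i=3, bit7=0)
  nb ##.: next=#  (t=0,i=0, bit6=1)
  nb #.#: next=#  (t=0,i=1, bit5=1)
  nb #..: next=#  (t=1,i=2, bit4=1)
  nb .##: next=.  (t=0,i=2, bit3=0)
  nb .#.: next=#  (t=2,i=11, bit2=1)
  nb ..#: next=#  (t=1,i=3, bit1=1)
  nb ...: next=.  (t=1,i=7, bit0=0)
  bits 01110110 = 118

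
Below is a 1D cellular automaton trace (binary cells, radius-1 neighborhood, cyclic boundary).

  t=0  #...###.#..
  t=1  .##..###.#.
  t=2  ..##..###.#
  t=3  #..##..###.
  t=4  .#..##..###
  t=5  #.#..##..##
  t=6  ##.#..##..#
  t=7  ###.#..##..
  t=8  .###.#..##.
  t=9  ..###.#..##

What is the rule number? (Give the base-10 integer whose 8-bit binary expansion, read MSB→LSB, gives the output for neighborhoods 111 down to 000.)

  [7] ### => #  t=0,i=5
  [6] ##. => #  t=0,i=6
  [5] #.# => #  t=0,i=7
  [4] #.. => #  t=0,i=1
  [3] .## => .  t=0,i=4
  [2] .#. => .  t=0,i=0
  [1] ..# => .  t=0,i=3
  [0] ... => #  t=0,i=2
  bits 11110001 = 241

241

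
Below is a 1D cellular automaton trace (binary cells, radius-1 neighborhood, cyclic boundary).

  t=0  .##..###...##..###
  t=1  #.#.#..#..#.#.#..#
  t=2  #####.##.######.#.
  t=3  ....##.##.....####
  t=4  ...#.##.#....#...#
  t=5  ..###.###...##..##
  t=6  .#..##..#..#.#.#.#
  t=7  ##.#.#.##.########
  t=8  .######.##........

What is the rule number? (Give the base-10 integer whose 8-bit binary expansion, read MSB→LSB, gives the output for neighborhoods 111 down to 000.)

  ### -> .   bit 7 = 0  t=0,i=6
  ##. -> #   bit 6 = 1  t=0,i=2
  #.# -> #   bit 5 = 1  t=0,i=0
  #.. -> .   bit 4 = 0  t=0,i=3
  .## -> .   bit 3 = 0  t=0,i=1
  .#. -> #   bit 2 = 1  t=1,i=2
  ..# -> #   bit 1 = 1  t=0,i=4
  ... -> .   bit 0 = 0  t=0,i=9
  bits 01100110 = 102

102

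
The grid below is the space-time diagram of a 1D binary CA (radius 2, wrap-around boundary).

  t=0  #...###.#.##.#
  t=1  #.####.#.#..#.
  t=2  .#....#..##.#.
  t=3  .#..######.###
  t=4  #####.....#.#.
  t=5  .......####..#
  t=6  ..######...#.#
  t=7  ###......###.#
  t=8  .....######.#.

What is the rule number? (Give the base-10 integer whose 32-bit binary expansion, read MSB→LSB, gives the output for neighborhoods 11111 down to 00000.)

236608255

  ##### -> .   bit 31 = 0  t=3,i=6
  ####. -> .   bit 30 = 0  t=1,i=4
  ###.# -> .   bit 29 = 0  t=0,i=6
  ###.. -> .   bit 28 = 0  t=4,i=4
  ##.## -> #   bit 27 = 1  t=0,i=12
  ##.#. -> #   bit 26 = 1  t=0,i=7
  ##..# -> #   bit 25 = 1  t=5,i=11
  ##... -> .   bit 24 = 0  t=0,i=1
  #.### -> .   bit 23 = 0  t=1,i=2
  #.##. -> .   bit 22 = 0  t=0,i=10
  #.#.# -> .   bit 21 = 0  t=0,i=8
  #.#.. -> #   bit 20 = 1  t=1,i=9
  #..## -> #   bit 19 = 1  t=2,i=8
  #..#. -> .   bit 18 = 0  t=1,i=11
  #...# -> #   bit 17 = 1  t=0,i=2
  #.... -> .   bit 16 = 0  t=2,i=3
  .#### -> .   bit 15 = 0  t=1,i=3
  .###. -> #   bit 14 = 1  t=0,i=5
  .##.# -> .   bit 13 = 0  t=0,i=11
  .##.. -> #   bit 12 = 1  t=0,i=0
  .#.## -> #   bit 11 = 1  t=0,i=9
  .#.#. -> .   bit 10 = 0  t=1,i=8
  .#..# -> #   bit 9 = 1  t=1,i=10
  .#... -> .   bit 8 = 0  t=2,i=2
  ..### -> #   bit 7 = 1  t=0,i=4
  ..##. -> #   bit 6 = 1  t=2,i=9
  ..#.# -> #   bit 5 = 1  t=1,i=12
  ..#.. -> #   bit 4 = 1  t=2,i=1
  ...## -> #   bit 3 = 1  t=0,i=3
  ...#. -> #   bit 2 = 1  t=2,i=5
  ....# -> #   bit 1 = 1  t=2,i=4
  ..... -> #   bit 0 = 1  t=4,i=7
  bits 00001110000110100101101011111111 = 236608255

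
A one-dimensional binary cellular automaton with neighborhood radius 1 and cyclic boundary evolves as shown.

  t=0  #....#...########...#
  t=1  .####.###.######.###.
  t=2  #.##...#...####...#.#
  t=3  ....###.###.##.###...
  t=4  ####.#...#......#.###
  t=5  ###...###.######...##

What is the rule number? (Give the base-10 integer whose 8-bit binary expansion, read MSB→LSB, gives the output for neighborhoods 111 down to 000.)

147

  ###|#  b7=1 t=0,i=10
  ##.|.  b6=0 t=0,i=0
  #.#|.  b5=0 t=1,i=5
  #..|#  b4=1 t=0,i=1
  .##|.  b3=0 t=0,i=9
  .#.|.  b2=0 t=0,i=5
  ..#|#  b1=1 t=0,i=4
  ...|#  b0=1 t=0,i=2
  bits 10010011 = 147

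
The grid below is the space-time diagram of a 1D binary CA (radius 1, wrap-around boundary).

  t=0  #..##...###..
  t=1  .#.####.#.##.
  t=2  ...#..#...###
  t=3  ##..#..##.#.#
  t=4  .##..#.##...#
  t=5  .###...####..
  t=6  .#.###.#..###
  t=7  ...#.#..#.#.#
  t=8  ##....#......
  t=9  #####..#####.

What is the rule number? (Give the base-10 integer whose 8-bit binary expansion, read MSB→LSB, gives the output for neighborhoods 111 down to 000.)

89

  ###|.  b7=0 t=0,i=9
  ##.|#  b6=1 t=0,i=4
  #.#|.  b5=0 t=1,i=2
  #..|#  b4=1 t=0,i=1
  .##|#  b3=1 t=0,i=3
  .#.|.  b2=0 t=0,i=0
  ..#|.  b1=0 t=0,i=2
  ...|#  b0=1 t=0,i=6
  bits 01011001 = 89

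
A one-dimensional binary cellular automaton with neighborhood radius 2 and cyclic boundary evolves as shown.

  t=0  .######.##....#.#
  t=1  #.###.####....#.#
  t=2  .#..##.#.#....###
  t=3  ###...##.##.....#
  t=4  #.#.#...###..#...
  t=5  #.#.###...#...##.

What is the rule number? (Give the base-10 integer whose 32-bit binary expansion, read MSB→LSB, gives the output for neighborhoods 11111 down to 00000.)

  nb #####: next=#  (t=0,i=3, bit31=1)
  nb ####.: next=.  (t=0,i=5, bit30=0)
  nb ###.#: next=#  (t=0,i=6, bit29=1)
  nb ###..: next=#  (t=1,i=9, bit28=1)
  nb ##.##: next=#  (t=0,i=7, bit27=1)
  nb ##.#.: next=#  (t=2,i=0, bit26=1)
  nb ##..#: next=.  (t=4,i=11, bit25=0)
  nb ##...: next=.  (t=0,i=10, bit24=0)
  nb #.###: next=.  (t=0,i=1, bit23=0)
  nb #.##.: next=#  (t=0,i=8, bit22=1)
  nb #.#.#: next=#  (t=0,i=16, bit21=1)
  nb #.#..: next=#  (t=2,i=1, bit20=1)
  nb #..##: next=.  (t=2,i=3, bit19=0)
  nb #..#.: next=.  (t=4,i=12, bit18=0)
  nb #...#: next=#  (t=3,i=4, bit17=1)
  nb #....: next=.  (t=0,i=11, bit16=0)
  nb .####: next=#  (t=0,i=2, bit15=1)
  nb .###.: next=.  (t=1,i=3, bit14=0)
  nb .##.#: next=.  (t=1,i=0, bit13=0)
  nb .##..: next=#  (t=0,i=9, bit12=1)
  nb .#.##: next=#  (t=0,i=0, bit11=1)
  nb .#.#.: next=.  (t=0,i=15, bit10=0)
  nb .#..#: next=#  (t=2,i=2, bit9=1)
  nb .#...: next=#  (t=2,i=10, bit8=1)
  nb ..###: next=.  (t=2,i=14, bit7=0)
  nb ..##.: next=.  (t=2,i=4, bit6=0)
  nb ..#.#: next=#  (t=0,i=14, bit5=1)
  nb ..#..: next=.  (t=4,i=13, bit4=0)
  nb ...##: next=.  (t=2,i=13, bit3=0)
  nb ...#.: next=.  (t=0,i=13, bit2=0)
  nb ....#: next=.  (t=0,i=12, bit1=0)
  nb .....: next=#  (t=3,i=13, bit0=1)
  bits 10111100011100101001101100100001 = 3161627425

3161627425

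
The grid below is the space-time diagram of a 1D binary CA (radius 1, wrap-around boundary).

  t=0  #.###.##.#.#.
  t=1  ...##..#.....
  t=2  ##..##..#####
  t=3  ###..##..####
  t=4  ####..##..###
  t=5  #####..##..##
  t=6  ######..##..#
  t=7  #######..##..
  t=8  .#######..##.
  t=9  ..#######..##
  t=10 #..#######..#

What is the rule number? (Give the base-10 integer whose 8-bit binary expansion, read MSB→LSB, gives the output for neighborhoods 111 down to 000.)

  ### -> #   bit 7 = 1  t=0,i=3
  ##. -> #   bit 6 = 1  t=0,i=4
  #.# -> .   bit 5 = 0  t=0,i=1
  #.. -> #   bit 4 = 1  t=1,i=5
  .## -> .   bit 3 = 0  t=0,i=2
  .#. -> .   bit 2 = 0  t=0,i=0
  ..# -> .   bit 1 = 0  t=1,i=2
  ... -> #   bit 0 = 1  t=1,i=0
  bits 11010001 = 209

209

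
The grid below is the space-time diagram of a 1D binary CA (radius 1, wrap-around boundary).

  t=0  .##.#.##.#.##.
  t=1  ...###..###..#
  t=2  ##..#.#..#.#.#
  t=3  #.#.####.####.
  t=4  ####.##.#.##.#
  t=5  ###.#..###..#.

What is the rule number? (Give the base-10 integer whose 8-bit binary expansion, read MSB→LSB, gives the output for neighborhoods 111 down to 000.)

181

  ### -> #   bit 7 = 1  t=1,i=4
  ##. -> .   bit 6 = 0  t=0,i=2
  #.# -> #   bit 5 = 1  t=0,i=3
  #.. -> #   bit 4 = 1  t=0,i=13
  .## -> .   bit 3 = 0  t=0,i=1
  .#. -> #   bit 2 = 1  t=0,i=4
  ..# -> .   bit 1 = 0  t=0,i=0
  ... -> #   bit 0 = 1  t=1,i=1
  bits 10110101 = 181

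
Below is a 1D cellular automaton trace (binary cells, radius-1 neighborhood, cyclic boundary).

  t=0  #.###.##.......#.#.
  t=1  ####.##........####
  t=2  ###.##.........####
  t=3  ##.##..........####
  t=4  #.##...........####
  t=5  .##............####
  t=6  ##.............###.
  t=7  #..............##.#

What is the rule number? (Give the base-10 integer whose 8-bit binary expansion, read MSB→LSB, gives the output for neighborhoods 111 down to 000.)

172

  ###|#  b7=1 t=0,i=3
  ##.|.  b6=0 t=0,i=4
  #.#|#  b5=1 t=0,i=1
  #..|.  b4=0 t=0,i=8
  .##|#  b3=1 t=0,i=2
  .#.|#  b2=1 t=0,i=0
  ..#|.  b1=0 t=0,i=14
  ...|.  b0=0 t=0,i=9
  bits 10101100 = 172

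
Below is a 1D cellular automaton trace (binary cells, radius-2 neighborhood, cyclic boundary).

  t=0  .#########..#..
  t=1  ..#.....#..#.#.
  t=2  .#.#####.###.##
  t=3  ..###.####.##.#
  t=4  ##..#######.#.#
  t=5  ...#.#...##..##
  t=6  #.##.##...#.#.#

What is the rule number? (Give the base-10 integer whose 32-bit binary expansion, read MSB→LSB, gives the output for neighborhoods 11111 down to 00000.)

  ##### -> .   bit 31 = 0  t=0,i=3
  ####. -> #   bit 30 = 1  t=0,i=8
  ###.# -> #   bit 29 = 1  t=2,i=7
  ###.. -> .   bit 28 = 0  t=0,i=9
  ##.## -> #   bit 27 = 1  t=2,i=8
  ##.#. -> .   bit 26 = 0  t=2,i=0
  ##..# -> .   bit 25 = 0  t=0,i=10
  ##... -> #   bit 24 = 1  t=5,i=0
  #.### -> #   bit 23 = 1  t=2,i=3
  #.##. -> .   bit 22 = 0  t=2,i=13
  #.#.# -> .   bit 21 = 0  t=2,i=1
  #.#.. -> #   bit 20 = 1  t=1,i=13
  #..## -> #   bit 19 = 1  t=3,i=1
  #..#. -> #   bit 18 = 1  t=0,i=11
  #...# -> .   bit 17 = 0  t=0,i=14
  #.... -> #   bit 16 = 1  t=1,i=4
  .#### -> #   bit 15 = 1  t=0,i=2
  .###. -> .   bit 14 = 0  t=2,i=10
  .##.# -> #   bit 13 = 1  t=2,i=14
  .##.. -> #   bit 12 = 1  t=5,i=10
  .#.## -> #   bit 11 = 1  t=2,i=2
  .#.#. -> .   bit 10 = 0  t=1,i=12
  .#..# -> #   bit 9 = 1  t=1,i=9
  .#... -> #   bit 8 = 1  t=0,i=13
  ..### -> .   bit 7 = 0  t=0,i=1
  ..##. -> .   bit 6 = 0  t=5,i=9
  ..#.# -> #   bit 5 = 1  t=1,i=11
  ..#.. -> .   bit 4 = 0  t=0,i=12
  ...## -> .   bit 3 = 0  t=0,i=0
  ...#. -> #   bit 2 = 1  t=1,i=1
  ....# -> #   bit 1 = 1  t=1,i=6
  ..... -> #   bit 0 = 1  t=1,i=5
  bits 01101001100111011011101100100111 = 1771944743

1771944743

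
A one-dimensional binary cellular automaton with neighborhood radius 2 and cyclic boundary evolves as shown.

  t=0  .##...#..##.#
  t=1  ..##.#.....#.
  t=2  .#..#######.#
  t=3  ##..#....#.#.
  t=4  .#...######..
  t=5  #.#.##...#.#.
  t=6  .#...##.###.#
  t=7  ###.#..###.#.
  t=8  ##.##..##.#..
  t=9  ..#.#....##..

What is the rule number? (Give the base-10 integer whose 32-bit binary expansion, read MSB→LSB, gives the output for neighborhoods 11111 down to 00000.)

  [31] ##### => .  t=2,i=6
  [30] ####. => #  t=2,i=9
  [29] ###.# => .  t=2,i=10
  [28] ###.. => .  t=4,i=10
  [27] ##.## => #  t=6,i=7
  [26] ##.#. => #  t=0,i=11
  [25] ##..# => .  t=3,i=2
  [24] ##... => #  t=0,i=3
  [23] #.### => #  t=6,i=8
  [22] #.##. => .  t=0,i=1
  [21] #.#.# => .  t=0,i=12
  [20] #.#.. => #  t=1,i=5
  [19] #..## => .  t=0,i=8
  [18] #..#. => .  t=3,i=3
  [17] #...# => .  t=0,i=4
  [16] #.... => #  t=1,i=7
  [15] .#### => .  t=2,i=5
  [14] .###. => #  t=6,i=9
  [13] .##.# => .  t=0,i=10
  [12] .##.. => #  t=0,i=2
  [11] .#.## => .  t=0,i=0
  [10] .#.#. => #  t=2,i=0
  [9] .#..# => .  t=0,i=7
  [8] .#... => #  t=1,i=6
  [7] ..### => #  t=2,i=4
  [6] ..##. => .  t=0,i=9
  [5] ..#.# => #  t=3,i=9
  [4] ..#.. => .  t=0,i=6
  [3] ...## => #  t=1,i=1
  [2] ...#. => #  t=0,i=5
  [1] ....# => #  t=1,i=9
  [0] ..... => #  t=1,i=8
  bits 01001101100100010101010110101111 = 1301370287

1301370287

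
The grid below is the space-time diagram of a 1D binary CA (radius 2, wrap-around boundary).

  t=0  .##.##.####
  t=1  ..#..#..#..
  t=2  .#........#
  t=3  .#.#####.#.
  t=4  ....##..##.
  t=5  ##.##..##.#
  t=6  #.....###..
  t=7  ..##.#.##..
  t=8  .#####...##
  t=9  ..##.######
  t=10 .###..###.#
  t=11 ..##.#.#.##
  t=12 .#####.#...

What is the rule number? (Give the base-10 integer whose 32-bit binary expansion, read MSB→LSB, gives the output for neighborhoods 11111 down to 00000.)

2503729229

  #####|#  b31=1 t=3,i=5
  ####.|.  b30=0 t=0,i=9
  ###.#|.  b29=0 t=0,i=10
  ###..|#  b28=1 t=6,i=8
  ##.##|.  b27=0 t=0,i=0
  ##.#.|#  b26=1 t=3,i=8
  ##..#|.  b25=0 t=4,i=6
  ##...|#  b24=1 t=4,i=10
  #.###|.  b23=0 t=0,i=7
  #.##.|.  b22=0 t=0,i=1
  #.#.#|#  b21=1 t=7,i=5
  #.#..|#  b20=1 t=2,i=1
  #..##|#  b19=1 t=4,i=7
  #..#.|.  b18=0 t=1,i=4
  #...#|#  b17=1 t=8,i=7
  #....|#  b16=1 t=1,i=10
  .####|#  b15=1 t=0,i=8
  .###.|#  b14=1 t=5,i=0
  .##.#|#  b13=1 t=0,i=2
  .##..|.  b12=0 t=4,i=5
  .#.##|.  b11=0 t=3,i=2
  .#.#.|.  b10=0 t=2,i=0
  .#..#|.  b9=0 t=1,i=3
  .#...|.  b8=0 t=1,i=9
  ..###|.  b7=0 t=6,i=6
  ..##.|#  b6=1 t=4,i=4
  ..#.#|.  b5=0 t=2,i=10
  ..#..|.  b4=0 t=1,i=2
  ...##|#  b3=1 t=4,i=3
  ...#.|#  b2=1 t=1,i=1
  ....#|.  b1=0 t=1,i=0
  .....|#  b0=1 t=2,i=4
  bits 10010101001110111110000001001101 = 2503729229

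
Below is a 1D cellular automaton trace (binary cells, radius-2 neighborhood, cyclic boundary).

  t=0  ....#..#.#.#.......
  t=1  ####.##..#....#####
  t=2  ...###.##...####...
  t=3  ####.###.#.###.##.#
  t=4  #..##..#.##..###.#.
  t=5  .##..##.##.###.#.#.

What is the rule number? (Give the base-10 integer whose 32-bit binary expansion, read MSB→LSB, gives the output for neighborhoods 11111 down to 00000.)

  #####|.  b31=0 t=1,i=0
  ####.|.  b30=0 t=1,i=2
  ###.#|#  b29=1 t=1,i=3
  ###..|#  b28=1 t=2,i=15
  ##.##|#  b27=1 t=1,i=4
  ##.#.|.  b26=0 t=3,i=8
  ##..#|#  b25=1 t=1,i=7
  ##...|#  b24=1 t=2,i=9
  #.###|.  b23=0 t=3,i=5
  #.##.|#  b22=1 t=1,i=5
  #.#.#|#  b21=1 t=0,i=9
  #.#..|.  b20=0 t=0,i=11
  #..##|#  b19=1 t=4,i=2
  #..#.|#  b18=1 t=0,i=6
  #...#|.  b17=0 t=2,i=10
  #....|.  b16=0 t=0,i=13
  .####|#  b15=1 t=1,i=15
  .###.|.  b14=0 t=2,i=4
  .##.#|.  b13=0 t=3,i=16
  .##..|.  b12=0 t=1,i=6
  .#.##|#  b11=1 t=3,i=10
  .#.#.|.  b10=0 t=0,i=8
  .#..#|#  b9=1 t=0,i=5
  .#...|.  b8=0 t=0,i=12
  ..###|#  b7=1 t=1,i=14
  ..##.|.  b6=0 t=4,i=3
  ..#.#|.  b5=0 t=0,i=7
  ..#..|.  b4=0 t=0,i=4
  ...##|#  b3=1 t=1,i=13
  ...#.|#  b2=1 t=0,i=3
  ....#|#  b1=1 t=0,i=2
  .....|#  b0=1 t=0,i=0
  bits 00111011011011001000101010001111 = 996969103

996969103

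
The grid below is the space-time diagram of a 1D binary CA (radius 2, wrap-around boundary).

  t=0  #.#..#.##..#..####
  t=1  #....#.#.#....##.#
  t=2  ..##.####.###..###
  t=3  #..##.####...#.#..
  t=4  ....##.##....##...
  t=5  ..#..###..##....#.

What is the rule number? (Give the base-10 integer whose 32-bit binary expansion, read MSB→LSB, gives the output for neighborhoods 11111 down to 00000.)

1784784290

  [31] ##### => .  t=0,i=16
  [30] ####. => #  t=0,i=17
  [29] ###.# => #  t=0,i=0
  [28] ###.. => .  t=2,i=12
  [27] ##.## => #  t=1,i=16
  [26] ##.#. => .  t=0,i=1
  [25] ##..# => #  t=0,i=9
  [24] ##... => .  t=1,i=1
  [23] #.### => .  t=2,i=5
  [22] #.##. => #  t=0,i=7
  [21] #.#.# => #  t=1,i=7
  [20] #.#.. => .  t=0,i=2
  [19] #..## => .  t=0,i=13
  [18] #..#. => .  t=0,i=4
  [17] #...# => .  t=3,i=11
  [16] #.... => #  t=1,i=2
  [15] .#### => #  t=0,i=15
  [14] .###. => .  t=2,i=11
  [13] .##.# => #  t=1,i=15
  [12] .##.. => .  t=0,i=8
  [11] .#.## => .  t=0,i=6
  [10] .#.#. => #  t=1,i=6
  [9] .#..# => .  t=0,i=3
  [8] .#... => #  t=1,i=10
  [7] ..### => #  t=0,i=14
  [6] ..##. => .  t=1,i=14
  [5] ..#.# => #  t=0,i=5
  [4] ..#.. => .  t=0,i=11
  [3] ...## => .  t=1,i=13
  [2] ...#. => .  t=1,i=4
  [1] ....# => #  t=1,i=3
  [0] ..... => .  t=4,i=0
  bits 01101010011000011010010110100010 = 1784784290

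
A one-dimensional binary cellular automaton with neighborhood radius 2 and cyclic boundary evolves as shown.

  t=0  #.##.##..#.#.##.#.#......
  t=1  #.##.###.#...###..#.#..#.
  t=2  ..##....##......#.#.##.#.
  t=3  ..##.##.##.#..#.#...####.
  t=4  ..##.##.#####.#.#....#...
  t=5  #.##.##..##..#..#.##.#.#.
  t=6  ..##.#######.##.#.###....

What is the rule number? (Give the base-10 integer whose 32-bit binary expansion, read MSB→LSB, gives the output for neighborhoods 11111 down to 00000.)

  ##### -> #   bit 31 = 1  t=4,i=10
  ####. -> .   bit 30 = 0  t=3,i=22
  ###.# -> .   bit 29 = 0  t=1,i=7
  ###.. -> .   bit 28 = 0  t=1,i=15
  ##.## -> .   bit 27 = 0  t=0,i=4
  ##.#. -> #   bit 26 = 1  t=0,i=15
  ##..# -> #   bit 25 = 1  t=0,i=7
  ##... -> .   bit 24 = 0  t=2,i=4
  #.### -> .   bit 23 = 0  t=1,i=5
  #.##. -> #   bit 22 = 1  t=0,i=2
  #.#.# -> .   bit 21 = 0  t=0,i=11
  #.#.. -> #   bit 20 = 1  t=0,i=18
  #..## -> #   bit 19 = 1  t=5,i=8
  #..#. -> .   bit 18 = 0  t=0,i=8
  #...# -> .   bit 17 = 0  t=1,i=11
  #.... -> #   bit 16 = 1  t=0,i=20
  .#### -> #   bit 15 = 1  t=3,i=21
  .###. -> .   bit 14 = 0  t=1,i=6
  .##.# -> #   bit 13 = 1  t=0,i=3
  .##.. -> #   bit 12 = 1  t=0,i=6
  .#.## -> .   bit 11 = 0  t=0,i=1
  .#.#. -> .   bit 10 = 0  t=0,i=10
  .#..# -> #   bit 9 = 1  t=1,i=21
  .#... -> .   bit 8 = 0  t=0,i=19
  ..### -> .   bit 7 = 0  t=1,i=13
  ..##. -> #   bit 6 = 1  t=2,i=2
  ..#.# -> #   bit 5 = 1  t=0,i=0
  ..#.. -> #   bit 4 = 1  t=4,i=21
  ...## -> .   bit 3 = 0  t=1,i=12
  ...#. -> .   bit 2 = 0  t=0,i=24
  ....# -> #   bit 1 = 1  t=0,i=23
  ..... -> .   bit 0 = 0  t=0,i=21
  bits 10000110010110011011001001110010 = 2254025330

2254025330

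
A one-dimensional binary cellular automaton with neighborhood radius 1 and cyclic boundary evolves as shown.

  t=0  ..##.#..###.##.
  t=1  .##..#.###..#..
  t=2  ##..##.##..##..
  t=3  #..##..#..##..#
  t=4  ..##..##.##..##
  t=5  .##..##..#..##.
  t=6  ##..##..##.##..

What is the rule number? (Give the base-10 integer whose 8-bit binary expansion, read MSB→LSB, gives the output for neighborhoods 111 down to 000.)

142

  ###|#  b7=1 t=0,i=9
  ##.|.  b6=0 t=0,i=3
  #.#|.  b5=0 t=0,i=4
  #..|.  b4=0 t=0,i=6
  .##|#  b3=1 t=0,i=2
  .#.|#  b2=1 t=0,i=5
  ..#|#  b1=1 t=0,i=1
  ...|.  b0=0 t=0,i=0
  bits 10001110 = 142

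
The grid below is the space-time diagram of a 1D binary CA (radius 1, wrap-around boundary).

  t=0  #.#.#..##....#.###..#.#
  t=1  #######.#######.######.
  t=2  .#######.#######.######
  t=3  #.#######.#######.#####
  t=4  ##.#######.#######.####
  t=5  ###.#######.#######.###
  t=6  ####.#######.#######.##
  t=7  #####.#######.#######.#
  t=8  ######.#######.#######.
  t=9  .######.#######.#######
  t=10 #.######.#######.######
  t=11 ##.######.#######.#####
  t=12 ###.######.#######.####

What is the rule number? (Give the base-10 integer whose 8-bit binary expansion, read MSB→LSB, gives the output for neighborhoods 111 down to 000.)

  ### -> #   bit 7 = 1  t=0,i=16
  ##. -> #   bit 6 = 1  t=0,i=0
  #.# -> #   bit 5 = 1  t=0,i=1
  #.. -> #   bit 4 = 1  t=0,i=5
  .## -> .   bit 3 = 0  t=0,i=7
  .#. -> #   bit 2 = 1  t=0,i=2
  ..# -> #   bit 1 = 1  t=0,i=6
  ... -> #   bit 0 = 1  t=0,i=10
  bits 11110111 = 247

247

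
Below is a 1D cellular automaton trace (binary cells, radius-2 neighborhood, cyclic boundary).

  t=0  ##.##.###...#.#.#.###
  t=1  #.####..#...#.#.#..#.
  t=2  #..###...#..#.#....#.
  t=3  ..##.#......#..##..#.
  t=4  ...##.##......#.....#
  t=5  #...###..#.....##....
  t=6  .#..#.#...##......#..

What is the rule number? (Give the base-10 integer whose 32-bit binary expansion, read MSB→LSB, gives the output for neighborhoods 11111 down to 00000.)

1550426528

  [31] ##### => .  t=0,i=20
  [30] ####. => #  t=0,i=0
  [29] ###.# => .  t=0,i=1
  [28] ###.. => #  t=0,i=8
  [27] ##.## => #  t=0,i=2
  [26] ##.#. => #  t=3,i=4
  [25] ##..# => .  t=1,i=6
  [24] ##... => .  t=0,i=9
  [23] #.### => .  t=0,i=6
  [22] #.##. => #  t=0,i=3
  [21] #.#.# => #  t=0,i=14
  [20] #.#.. => .  t=1,i=16
  [19] #..## => #  t=2,i=2
  [18] #..#. => .  t=1,i=7
  [17] #...# => .  t=0,i=10
  [16] #.... => #  t=2,i=16
  [15] .#### => #  t=0,i=19
  [14] .###. => .  t=0,i=7
  [13] .##.# => #  t=0,i=4
  [12] .##.. => .  t=3,i=16
  [11] .#.## => .  t=0,i=17
  [10] .#.#. => .  t=0,i=13
  [9] .#..# => .  t=1,i=17
  [8] .#... => #  t=1,i=9
  [7] ..### => #  t=2,i=3
  [6] ..##. => .  t=3,i=2
  [5] ..#.# => #  t=0,i=12
  [4] ..#.. => .  t=1,i=8
  [3] ...## => .  t=3,i=1
  [2] ...#. => .  t=0,i=11
  [1] ....# => .  t=2,i=17
  [0] ..... => .  t=3,i=8
  bits 01011100011010011010000110100000 = 1550426528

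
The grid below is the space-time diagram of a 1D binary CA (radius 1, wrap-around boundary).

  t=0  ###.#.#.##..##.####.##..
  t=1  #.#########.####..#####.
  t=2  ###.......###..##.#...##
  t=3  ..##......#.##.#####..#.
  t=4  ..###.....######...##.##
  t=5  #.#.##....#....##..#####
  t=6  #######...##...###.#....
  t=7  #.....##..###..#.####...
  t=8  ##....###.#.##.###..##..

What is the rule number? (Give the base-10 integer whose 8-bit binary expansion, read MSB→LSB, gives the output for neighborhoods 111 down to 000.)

  ### -> .   bit 7 = 0  t=0,i=1
  ##. -> #   bit 6 = 1  t=0,i=2
  #.# -> #   bit 5 = 1  t=0,i=3
  #.. -> #   bit 4 = 1  t=0,i=10
  .## -> #   bit 3 = 1  t=0,i=0
  .#. -> #   bit 2 = 1  t=0,i=4
  ..# -> .   bit 1 = 0  t=0,i=11
  ... -> .   bit 0 = 0  t=2,i=4
  bits 01111100 = 124

124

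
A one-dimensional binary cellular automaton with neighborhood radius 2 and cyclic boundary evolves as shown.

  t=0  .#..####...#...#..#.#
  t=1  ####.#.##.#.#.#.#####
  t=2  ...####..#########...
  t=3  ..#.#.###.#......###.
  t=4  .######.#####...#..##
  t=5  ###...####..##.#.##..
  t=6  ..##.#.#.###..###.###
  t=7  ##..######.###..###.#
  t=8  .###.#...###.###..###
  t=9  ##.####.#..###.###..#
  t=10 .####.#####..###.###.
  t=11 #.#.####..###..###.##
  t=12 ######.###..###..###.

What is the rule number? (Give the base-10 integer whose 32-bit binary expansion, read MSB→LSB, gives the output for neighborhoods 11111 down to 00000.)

  #####|.  b31=0 t=1,i=0
  ####.|.  b30=0 t=0,i=6
  ###.#|#  b29=1 t=1,i=3
  ###..|#  b28=1 t=0,i=7
  ##.##|#  b27=1 t=4,i=0
  ##.#.|#  b26=1 t=1,i=4
  ##..#|#  b25=1 t=2,i=7
  ##...|#  b24=1 t=0,i=8
  #.###|#  b23=1 t=1,i=16
  #.##.|.  b22=0 t=1,i=7
  #.#.#|#  b21=1 t=0,i=20
  #.#..|#  b20=1 t=0,i=1
  #..##|#  b19=1 t=0,i=3
  #..#.|#  b18=1 t=0,i=17
  #...#|.  b17=0 t=0,i=9
  #....|#  b16=1 t=2,i=19
  .####|#  b15=1 t=0,i=5
  .###.|.  b14=0 t=3,i=7
  .##.#|.  b13=0 t=1,i=8
  .##..|#  b12=1 t=5,i=18
  .#.##|#  b11=1 t=1,i=6
  .#.#.|#  b10=1 t=0,i=0
  .#..#|#  b9=1 t=0,i=2
  .#...|#  b8=1 t=0,i=12
  ..###|.  b7=0 t=0,i=4
  ..##.|.  b6=0 t=4,i=19
  ..#.#|#  b5=1 t=0,i=18
  ..#..|.  b4=0 t=0,i=11
  ...##|#  b3=1 t=2,i=2
  ...#.|#  b2=1 t=0,i=10
  ....#|.  b1=0 t=2,i=1
  .....|.  b0=0 t=2,i=0
  bits 00111111101111011001111100101100 = 1069391660

1069391660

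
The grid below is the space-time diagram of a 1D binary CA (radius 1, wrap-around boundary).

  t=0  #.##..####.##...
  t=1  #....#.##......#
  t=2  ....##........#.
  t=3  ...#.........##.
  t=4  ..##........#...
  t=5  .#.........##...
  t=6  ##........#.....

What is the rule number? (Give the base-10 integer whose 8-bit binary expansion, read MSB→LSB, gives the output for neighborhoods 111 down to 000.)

134

  [7] ### => #  t=0,i=7
  [6] ##. => .  t=0,i=3
  [5] #.# => .  t=0,i=1
  [4] #.. => .  t=0,i=4
  [3] .## => .  t=0,i=2
  [2] .#. => #  t=0,i=0
  [1] ..# => #  t=0,i=5
  [0] ... => .  t=0,i=14
  bits 10000110 = 134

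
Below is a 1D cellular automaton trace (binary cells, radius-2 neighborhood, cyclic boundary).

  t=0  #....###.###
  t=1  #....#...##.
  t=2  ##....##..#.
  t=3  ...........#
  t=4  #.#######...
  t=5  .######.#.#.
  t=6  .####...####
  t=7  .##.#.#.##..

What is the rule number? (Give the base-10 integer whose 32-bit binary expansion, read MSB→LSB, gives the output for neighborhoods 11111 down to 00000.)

  ##### -> #   bit 31 = 1  t=4,i=4
  ####. -> .   bit 30 = 0  t=0,i=11
  ###.# -> .   bit 29 = 0  t=0,i=7
  ###.. -> #   bit 28 = 1  t=0,i=0
  ##.## -> .   bit 27 = 0  t=0,i=8
  ##.#. -> .   bit 26 = 0  t=1,i=11
  ##..# -> .   bit 25 = 0  t=2,i=8
  ##... -> .   bit 24 = 0  t=0,i=1
  #.### -> #   bit 23 = 1  t=0,i=9
  #.##. -> .   bit 22 = 0  t=2,i=0
  #.#.# -> #   bit 21 = 1  t=5,i=8
  #.#.. -> #   bit 20 = 1  t=1,i=0
  #..## -> .   bit 19 = 0  t=5,i=0
  #..#. -> .   bit 18 = 0  t=2,i=9
  #...# -> #   bit 17 = 1  t=1,i=7
  #.... -> .   bit 16 = 0  t=0,i=2
  .#### -> #   bit 15 = 1  t=0,i=10
  .###. -> .   bit 14 = 0  t=0,i=6
  .##.# -> #   bit 13 = 1  t=1,i=10
  .##.. -> .   bit 12 = 0  t=2,i=1
  .#.## -> #   bit 11 = 1  t=2,i=11
  .#.#. -> #   bit 10 = 1  t=5,i=9
  .#..# -> #   bit 9 = 1  t=5,i=11
  .#... -> #   bit 8 = 1  t=1,i=1
  ..### -> #   bit 7 = 1  t=0,i=5
  ..##. -> .   bit 6 = 0  t=1,i=9
  ..#.# -> .   bit 5 = 0  t=2,i=10
  ..#.. -> .   bit 4 = 0  t=1,i=5
  ...## -> .   bit 3 = 0  t=0,i=4
  ...#. -> .   bit 2 = 0  t=1,i=4
  ....# -> .   bit 1 = 0  t=0,i=3
  ..... -> #   bit 0 = 1  t=3,i=2
  bits 10010000101100101010111110000001 = 2427629441

2427629441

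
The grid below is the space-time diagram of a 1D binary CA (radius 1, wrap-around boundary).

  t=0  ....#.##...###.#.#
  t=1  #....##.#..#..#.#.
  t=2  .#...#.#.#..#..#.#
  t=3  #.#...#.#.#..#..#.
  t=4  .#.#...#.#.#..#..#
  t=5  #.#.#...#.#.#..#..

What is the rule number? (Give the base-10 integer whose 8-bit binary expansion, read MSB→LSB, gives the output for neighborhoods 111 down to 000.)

56

  nb ###: next=.  (t=0,i=12, bit7=0)
  nb ##.: next=.  (t=0,i=7, bit6=0)
  nb #.#: next=#  (t=0,i=5, bit5=1)
  nb #..: next=#  (t=0,i=0, bit4=1)
  nb .##: next=#  (t=0,i=6, bit3=1)
  nb .#.: next=.  (t=0,i=4, bit2=0)
  nb ..#: next=.  (t=0,i=3, bit1=0)
  nb ...: next=.  (t=0,i=1, bit0=0)
  bits 00111000 = 56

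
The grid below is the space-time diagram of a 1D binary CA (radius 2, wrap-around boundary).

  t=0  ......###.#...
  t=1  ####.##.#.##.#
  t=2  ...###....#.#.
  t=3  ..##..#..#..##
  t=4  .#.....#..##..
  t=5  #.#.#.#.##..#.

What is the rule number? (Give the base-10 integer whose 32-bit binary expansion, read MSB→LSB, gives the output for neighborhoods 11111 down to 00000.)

  nb #####: next=.  (t=1,i=1, bit31=0)
  nb ####.: next=.  (t=1,i=2, bit30=0)
  nb ###.#: next=#  (t=0,i=8, bit29=1)
  nb ###..: next=.  (t=2,i=5, bit28=0)
  nb ##.##: next=#  (t=1,i=4, bit27=1)
  nb ##.#.: next=.  (t=0,i=9, bit26=0)
  nb ##..#: next=.  (t=3,i=0, bit25=0)
  nb ##...: next=#  (t=2,i=6, bit24=1)
  nb #.###: next=.  (t=1,i=13, bit23=0)
  nb #.##.: next=#  (t=1,i=5, bit22=1)
  nb #.#.#: next=.  (t=1,i=8, bit21=0)
  nb #.#..: next=#  (t=0,i=10, bit20=1)
  nb #..##: next=#  (t=3,i=1, bit19=1)
  nb #..#.: next=.  (t=3,i=5, bit18=0)
  nb #...#: next=.  (t=4,i=13, bit17=0)
  nb #....: next=.  (t=0,i=12, bit16=0)
  nb .####: next=.  (t=1,i=0, bit15=0)
  nb .###.: next=.  (t=0,i=7, bit14=0)
  nb .##.#: next=.  (t=1,i=6, bit13=0)
  nb .##..: next=.  (t=3,i=3, bit12=0)
  nb .#.##: next=.  (t=1,i=9, bit11=0)
  nb .#.#.: next=.  (t=2,i=11, bit10=0)
  nb .#..#: next=#  (t=3,i=7, bit9=1)
  nb .#...: next=#  (t=0,i=11, bit8=1)
  nb ..###: next=#  (t=0,i=6, bit7=1)
  nb ..##.: next=.  (t=3,i=2, bit6=0)
  nb ..#.#: next=.  (t=2,i=10, bit5=0)
  nb ..#..: next=.  (t=3,i=6, bit4=0)
  nb ...##: next=#  (t=0,i=5, bit3=1)
  nb ...#.: next=#  (t=2,i=9, bit2=1)
  nb ....#: next=.  (t=0,i=4, bit1=0)
  nb .....: next=#  (t=0,i=0, bit0=1)
  bits 00101001010110000000001110001101 = 693633933

693633933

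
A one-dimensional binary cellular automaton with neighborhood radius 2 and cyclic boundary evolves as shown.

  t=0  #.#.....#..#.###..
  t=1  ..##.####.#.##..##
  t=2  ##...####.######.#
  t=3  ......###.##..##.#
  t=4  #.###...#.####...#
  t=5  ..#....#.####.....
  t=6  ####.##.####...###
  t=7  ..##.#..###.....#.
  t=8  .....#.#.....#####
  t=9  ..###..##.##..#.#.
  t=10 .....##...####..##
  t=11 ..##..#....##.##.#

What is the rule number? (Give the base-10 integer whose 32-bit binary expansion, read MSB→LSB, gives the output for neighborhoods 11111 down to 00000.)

  #####|.  b31=0 t=2,i=12
  ####.|#  b30=1 t=1,i=7
  ###.#|#  b29=1 t=1,i=8
  ###..|.  b28=0 t=0,i=15
  ##.##|.  b27=0 t=1,i=4
  ##.#.|.  b26=0 t=1,i=9
  ##..#|#  b25=1 t=0,i=16
  ##...|.  b24=0 t=2,i=2
  #.###|#  b23=1 t=0,i=13
  #.##.|#  b22=1 t=1,i=12
  #.#.#|#  b21=1 t=1,i=10
  #.#..|#  b20=1 t=0,i=2
  #..##|#  b19=1 t=1,i=1
  #..#.|#  b18=1 t=0,i=10
  #...#|.  b17=0 t=2,i=3
  #....|.  b16=0 t=0,i=4
  .####|#  b15=1 t=1,i=6
  .###.|.  b14=0 t=0,i=14
  .##.#|.  b13=0 t=1,i=3
  .##..|#  b12=1 t=1,i=13
  .#.##|#  b11=1 t=0,i=12
  .#.#.|.  b10=0 t=0,i=1
  .#..#|.  b9=0 t=0,i=9
  .#...|#  b8=1 t=0,i=3
  ..###|.  b7=0 t=2,i=5
  ..##.|.  b6=0 t=1,i=2
  ..#.#|.  b5=0 t=0,i=0
  ..#..|#  b4=1 t=0,i=8
  ...##|.  b3=0 t=2,i=4
  ...#.|#  b2=1 t=0,i=7
  ....#|#  b1=1 t=0,i=6
  .....|#  b0=1 t=0,i=5
  bits 01100010111111001001100100010111 = 1660721431

1660721431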